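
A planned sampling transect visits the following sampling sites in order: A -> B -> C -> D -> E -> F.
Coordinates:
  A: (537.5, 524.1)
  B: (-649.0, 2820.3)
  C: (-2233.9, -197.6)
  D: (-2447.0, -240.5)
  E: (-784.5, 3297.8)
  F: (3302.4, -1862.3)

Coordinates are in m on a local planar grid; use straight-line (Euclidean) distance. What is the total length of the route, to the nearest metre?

16703 m

Leg distances:
A→B: 2584.6 m  (cumulative 2584.6 m)
B→C: 3408.8 m  (cumulative 5993.4 m)
C→D: 217.4 m  (cumulative 6210.8 m)
D→E: 3909.4 m  (cumulative 10120.2 m)
E→F: 6582.5 m  (cumulative 16702.7 m)
Total route length ≈ 16703 m.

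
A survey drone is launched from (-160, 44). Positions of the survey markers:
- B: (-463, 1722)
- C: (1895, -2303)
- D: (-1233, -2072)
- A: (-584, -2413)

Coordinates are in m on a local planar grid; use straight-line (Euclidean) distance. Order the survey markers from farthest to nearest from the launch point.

Computing each straight-line distance from (-160, 44):
C (1895, -2303): 3119.5 m
A (-584, -2413): 2493.3 m
D (-1233, -2072): 2372.5 m
B (-463, 1722): 1705.1 m

C, A, D, B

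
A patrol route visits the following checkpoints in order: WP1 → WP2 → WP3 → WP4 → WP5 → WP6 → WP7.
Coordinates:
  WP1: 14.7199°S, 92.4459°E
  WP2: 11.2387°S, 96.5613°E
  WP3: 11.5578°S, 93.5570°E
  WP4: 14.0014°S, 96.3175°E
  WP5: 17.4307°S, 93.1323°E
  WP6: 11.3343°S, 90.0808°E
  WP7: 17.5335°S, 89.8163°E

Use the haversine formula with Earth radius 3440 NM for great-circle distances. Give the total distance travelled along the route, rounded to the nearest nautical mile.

Leg distances:
WP1→WP2: 318.8 NM  (cumulative 318.8 NM)
WP2→WP3: 177.9 NM  (cumulative 496.7 NM)
WP3→WP4: 218.3 NM  (cumulative 714.9 NM)
WP4→WP5: 276.2 NM  (cumulative 991.1 NM)
WP5→WP6: 406.7 NM  (cumulative 1397.8 NM)
WP6→WP7: 372.5 NM  (cumulative 1770.3 NM)
Total route length ≈ 1770 NM.

1770 NM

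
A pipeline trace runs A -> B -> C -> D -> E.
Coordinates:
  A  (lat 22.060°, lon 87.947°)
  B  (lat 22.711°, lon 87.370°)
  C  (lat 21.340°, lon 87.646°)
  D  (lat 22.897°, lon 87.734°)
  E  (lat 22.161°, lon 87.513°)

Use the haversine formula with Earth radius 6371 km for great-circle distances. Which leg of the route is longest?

C–D

Leg distances:
A→B: 93.6 km
B→C: 155.1 km
C→D: 173.4 km
D→E: 84.9 km
The longest leg is C–D at 173.4 km.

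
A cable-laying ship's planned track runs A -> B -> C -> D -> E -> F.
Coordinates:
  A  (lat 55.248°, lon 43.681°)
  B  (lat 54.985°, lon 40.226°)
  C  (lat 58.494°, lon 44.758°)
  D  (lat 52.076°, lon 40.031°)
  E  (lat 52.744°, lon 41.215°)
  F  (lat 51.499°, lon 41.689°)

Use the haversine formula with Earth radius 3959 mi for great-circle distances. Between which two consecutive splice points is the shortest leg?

D–E

Leg distances:
A→B: 137.7 mi
B→C: 297.0 mi
C→D: 480.6 mi
D→E: 68.0 mi
E→F: 88.3 mi
The shortest leg is D–E at 68.0 mi.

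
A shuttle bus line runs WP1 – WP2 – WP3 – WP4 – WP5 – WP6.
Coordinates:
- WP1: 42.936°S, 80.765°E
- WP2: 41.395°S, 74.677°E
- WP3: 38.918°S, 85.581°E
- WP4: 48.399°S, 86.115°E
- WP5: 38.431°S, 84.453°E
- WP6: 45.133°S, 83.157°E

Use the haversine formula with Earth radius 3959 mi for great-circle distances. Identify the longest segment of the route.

WP4–WP5

Leg distances:
WP1→WP2: 329.4 mi
WP2→WP3: 600.3 mi
WP3→WP4: 655.7 mi
WP4→WP5: 693.8 mi
WP5→WP6: 467.9 mi
The longest leg is WP4–WP5 at 693.8 mi.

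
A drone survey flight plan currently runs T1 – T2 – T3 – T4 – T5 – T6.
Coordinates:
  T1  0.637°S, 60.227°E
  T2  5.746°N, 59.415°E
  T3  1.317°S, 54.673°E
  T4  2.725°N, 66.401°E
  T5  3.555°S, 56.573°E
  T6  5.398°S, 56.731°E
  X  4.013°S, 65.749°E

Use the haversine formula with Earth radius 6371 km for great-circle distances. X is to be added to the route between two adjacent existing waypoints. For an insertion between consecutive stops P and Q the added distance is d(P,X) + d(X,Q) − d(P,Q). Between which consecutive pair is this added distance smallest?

Added distance for inserting X between each consecutive pair:
T1–T2: 1296.9 km
T2–T3: 1613.8 km
T3–T4: 639.8 km
T4–T5: 475.7 km
T5–T6: 1824.8 km
Smallest added distance is 475.7 km, inserting between T4 and T5.

between T4 and T5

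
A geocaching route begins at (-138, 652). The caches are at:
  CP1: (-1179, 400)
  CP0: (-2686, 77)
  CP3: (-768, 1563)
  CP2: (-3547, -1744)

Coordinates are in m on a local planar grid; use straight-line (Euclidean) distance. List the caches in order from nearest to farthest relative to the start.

Distance from the start at (-138, 652) to each:
CP1 (-1179, 400): 1071.1 m
CP3 (-768, 1563): 1107.6 m
CP0 (-2686, 77): 2612.1 m
CP2 (-3547, -1744): 4166.8 m

CP1, CP3, CP0, CP2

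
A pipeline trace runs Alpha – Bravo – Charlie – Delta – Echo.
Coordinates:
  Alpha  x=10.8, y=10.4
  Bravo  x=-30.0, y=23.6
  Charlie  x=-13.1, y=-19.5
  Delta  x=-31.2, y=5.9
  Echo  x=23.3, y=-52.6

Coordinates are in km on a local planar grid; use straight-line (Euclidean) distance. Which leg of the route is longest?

Delta–Echo

Leg distances:
Alpha→Bravo: 42.9 km
Bravo→Charlie: 46.3 km
Charlie→Delta: 31.2 km
Delta→Echo: 80.0 km
The longest leg is Delta–Echo at 80.0 km.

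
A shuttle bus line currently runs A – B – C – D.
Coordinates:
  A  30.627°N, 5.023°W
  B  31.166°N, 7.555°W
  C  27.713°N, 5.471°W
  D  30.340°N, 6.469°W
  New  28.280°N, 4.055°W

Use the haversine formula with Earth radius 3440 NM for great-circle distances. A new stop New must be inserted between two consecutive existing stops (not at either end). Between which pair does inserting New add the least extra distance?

Added distance for inserting New between each consecutive pair:
A–B: 266.9 NM
B–C: 99.8 NM
C–D: 93.0 NM
Smallest added distance is 93.0 NM, inserting between C and D.

between C and D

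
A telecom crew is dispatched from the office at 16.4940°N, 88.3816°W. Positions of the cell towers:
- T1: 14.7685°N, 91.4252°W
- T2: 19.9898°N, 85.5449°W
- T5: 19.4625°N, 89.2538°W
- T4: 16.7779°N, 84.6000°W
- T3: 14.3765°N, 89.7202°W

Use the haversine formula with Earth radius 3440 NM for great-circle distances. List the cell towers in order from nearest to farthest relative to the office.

Computing each great-circle distance from 16.4940°N, 88.3816°W:
T3 14.3765°N, 89.7202°W: 148.9 NM
T5 19.4625°N, 89.2538°W: 185.1 NM
T1 14.7685°N, 91.4252°W: 204.2 NM
T4 16.7779°N, 84.6000°W: 218.2 NM
T2 19.9898°N, 85.5449°W: 265.0 NM

T3, T5, T1, T4, T2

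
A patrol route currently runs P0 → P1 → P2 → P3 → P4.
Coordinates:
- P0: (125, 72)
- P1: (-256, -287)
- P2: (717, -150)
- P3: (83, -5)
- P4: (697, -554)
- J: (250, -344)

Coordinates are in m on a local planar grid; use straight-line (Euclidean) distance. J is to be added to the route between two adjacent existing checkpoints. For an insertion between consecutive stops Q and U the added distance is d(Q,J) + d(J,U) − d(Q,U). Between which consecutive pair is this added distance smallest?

Added distance for inserting J between each consecutive pair:
P0–P1: 420.1 m
P1–P2: 32.3 m
P2–P3: 233.2 m
P3–P4: 48.1 m
Smallest added distance is 32.3 m, inserting between P1 and P2.

between P1 and P2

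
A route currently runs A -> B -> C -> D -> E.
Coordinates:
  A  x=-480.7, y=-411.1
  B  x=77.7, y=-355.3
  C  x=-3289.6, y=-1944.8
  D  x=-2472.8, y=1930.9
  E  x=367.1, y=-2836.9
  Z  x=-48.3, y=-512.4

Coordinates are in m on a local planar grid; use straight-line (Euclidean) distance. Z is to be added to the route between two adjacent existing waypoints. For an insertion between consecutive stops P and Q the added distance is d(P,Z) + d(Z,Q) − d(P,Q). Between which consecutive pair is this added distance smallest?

Added distance for inserting Z between each consecutive pair:
A–B: 84.3 m
B–C: 21.5 m
C–D: 3024.9 m
D–E: 253.9 m
Smallest added distance is 21.5 m, inserting between B and C.

between B and C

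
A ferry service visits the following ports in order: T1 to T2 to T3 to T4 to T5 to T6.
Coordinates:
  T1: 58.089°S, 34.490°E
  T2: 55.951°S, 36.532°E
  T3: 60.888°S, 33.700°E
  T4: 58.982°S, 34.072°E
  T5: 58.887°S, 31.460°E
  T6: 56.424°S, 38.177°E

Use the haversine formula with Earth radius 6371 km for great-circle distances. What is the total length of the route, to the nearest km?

Leg distances:
T1→T2: 267.9 km  (cumulative 267.9 km)
T2→T3: 573.1 km  (cumulative 841.0 km)
T3→T4: 212.9 km  (cumulative 1053.9 km)
T4→T5: 150.2 km  (cumulative 1204.2 km)
T5→T6: 484.1 km  (cumulative 1688.3 km)
Total route length ≈ 1688 km.

1688 km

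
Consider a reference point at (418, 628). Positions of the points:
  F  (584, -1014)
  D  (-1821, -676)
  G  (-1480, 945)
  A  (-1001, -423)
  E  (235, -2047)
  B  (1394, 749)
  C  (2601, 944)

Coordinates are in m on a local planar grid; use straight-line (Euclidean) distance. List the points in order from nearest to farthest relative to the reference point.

Distance from the reference point at (418, 628) to each:
B (1394, 749): 983.5 m
F (584, -1014): 1650.4 m
A (-1001, -423): 1765.8 m
G (-1480, 945): 1924.3 m
C (2601, 944): 2205.8 m
D (-1821, -676): 2591.0 m
E (235, -2047): 2681.3 m

B, F, A, G, C, D, E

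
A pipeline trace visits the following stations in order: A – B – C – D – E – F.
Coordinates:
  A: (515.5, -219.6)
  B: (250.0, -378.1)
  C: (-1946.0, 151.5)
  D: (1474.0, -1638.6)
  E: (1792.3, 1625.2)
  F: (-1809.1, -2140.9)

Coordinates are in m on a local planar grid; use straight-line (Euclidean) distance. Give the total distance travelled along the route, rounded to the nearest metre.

14919 m

Leg distances:
A→B: 309.2 m  (cumulative 309.2 m)
B→C: 2259.0 m  (cumulative 2568.2 m)
C→D: 3860.2 m  (cumulative 6428.3 m)
D→E: 3279.3 m  (cumulative 9707.6 m)
E→F: 5210.9 m  (cumulative 14918.5 m)
Total route length ≈ 14919 m.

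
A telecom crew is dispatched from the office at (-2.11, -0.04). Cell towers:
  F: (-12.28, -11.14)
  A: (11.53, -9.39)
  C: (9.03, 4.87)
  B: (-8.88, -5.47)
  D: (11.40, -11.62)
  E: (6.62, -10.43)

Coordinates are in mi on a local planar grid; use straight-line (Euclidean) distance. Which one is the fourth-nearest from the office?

F

Distance to each, sorted:
B: 8.7 mi
C: 12.2 mi
E: 13.6 mi
F: 15.1 mi
A: 16.5 mi
D: 17.8 mi
The fourth-nearest is F at 15.1 mi.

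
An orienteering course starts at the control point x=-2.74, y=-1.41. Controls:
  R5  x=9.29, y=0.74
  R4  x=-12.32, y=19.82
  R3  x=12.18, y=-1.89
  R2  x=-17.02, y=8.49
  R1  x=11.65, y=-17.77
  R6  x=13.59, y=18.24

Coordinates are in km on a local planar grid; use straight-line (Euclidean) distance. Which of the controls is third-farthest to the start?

R1

Distances from the start (x=-2.74, y=-1.41):
R6: 25.5 km
R4: 23.3 km
R1: 21.8 km
R2: 17.4 km
R3: 14.9 km
R5: 12.2 km
The third-farthest is R1 at 21.8 km.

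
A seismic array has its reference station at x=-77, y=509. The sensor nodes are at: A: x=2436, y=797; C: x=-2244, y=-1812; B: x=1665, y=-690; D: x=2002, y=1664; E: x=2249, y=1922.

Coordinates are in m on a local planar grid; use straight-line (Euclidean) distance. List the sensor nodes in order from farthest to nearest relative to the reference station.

C, E, A, D, B

Distances from the reference station:
C x=-2244, y=-1812: 3175.4 m
E x=2249, y=1922: 2721.6 m
A x=2436, y=797: 2529.4 m
D x=2002, y=1664: 2378.3 m
B x=1665, y=-690: 2114.7 m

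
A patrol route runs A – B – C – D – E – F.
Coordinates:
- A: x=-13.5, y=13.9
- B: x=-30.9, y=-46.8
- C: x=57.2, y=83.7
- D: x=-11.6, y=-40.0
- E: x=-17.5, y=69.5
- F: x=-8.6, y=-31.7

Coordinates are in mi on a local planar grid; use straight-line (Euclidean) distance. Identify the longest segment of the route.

B–C

Leg distances:
A→B: 63.1 mi
B→C: 157.5 mi
C→D: 141.5 mi
D→E: 109.7 mi
E→F: 101.6 mi
The longest leg is B–C at 157.5 mi.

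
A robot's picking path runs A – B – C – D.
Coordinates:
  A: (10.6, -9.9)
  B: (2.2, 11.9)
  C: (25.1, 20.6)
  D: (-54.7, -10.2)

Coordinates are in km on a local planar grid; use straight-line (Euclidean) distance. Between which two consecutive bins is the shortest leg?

A–B

Leg distances:
A→B: 23.4 km
B→C: 24.5 km
C→D: 85.5 km
The shortest leg is A–B at 23.4 km.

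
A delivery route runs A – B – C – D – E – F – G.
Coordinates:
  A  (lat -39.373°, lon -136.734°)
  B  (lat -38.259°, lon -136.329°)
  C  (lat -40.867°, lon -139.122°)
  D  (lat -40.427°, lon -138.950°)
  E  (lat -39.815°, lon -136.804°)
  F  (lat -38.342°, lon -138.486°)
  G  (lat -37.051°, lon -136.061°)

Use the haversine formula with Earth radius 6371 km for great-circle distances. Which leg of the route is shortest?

Leg distances:
A→B: 128.7 km
B→C: 376.0 km
C→D: 51.0 km
D→E: 194.7 km
E→F: 218.9 km
F→G: 257.1 km
The shortest leg is C–D at 51.0 km.

C–D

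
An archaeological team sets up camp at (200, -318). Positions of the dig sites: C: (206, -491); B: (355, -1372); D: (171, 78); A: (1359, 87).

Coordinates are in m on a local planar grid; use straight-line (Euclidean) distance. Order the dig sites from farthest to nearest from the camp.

Computing each straight-line distance from (200, -318):
A (1359, 87): 1227.7 m
B (355, -1372): 1065.3 m
D (171, 78): 397.1 m
C (206, -491): 173.1 m

A, B, D, C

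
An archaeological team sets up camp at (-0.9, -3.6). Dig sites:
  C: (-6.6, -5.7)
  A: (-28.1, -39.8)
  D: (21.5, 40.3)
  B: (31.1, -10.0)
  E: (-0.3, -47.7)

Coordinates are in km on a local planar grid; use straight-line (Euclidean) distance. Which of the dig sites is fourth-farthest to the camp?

B

Distances from the camp ((-0.9, -3.6)):
D: 49.3 km
A: 45.3 km
E: 44.1 km
B: 32.6 km
C: 6.1 km
The fourth-farthest is B at 32.6 km.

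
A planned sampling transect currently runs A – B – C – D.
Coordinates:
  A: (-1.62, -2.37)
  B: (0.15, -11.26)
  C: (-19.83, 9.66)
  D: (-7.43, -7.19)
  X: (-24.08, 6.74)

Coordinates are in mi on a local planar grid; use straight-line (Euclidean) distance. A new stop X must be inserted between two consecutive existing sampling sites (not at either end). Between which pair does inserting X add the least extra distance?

Added distance for inserting X between each consecutive pair:
A–B: 45.4 mi
B–C: 6.4 mi
C–D: 5.9 mi
Smallest added distance is 5.9 mi, inserting between C and D.

between C and D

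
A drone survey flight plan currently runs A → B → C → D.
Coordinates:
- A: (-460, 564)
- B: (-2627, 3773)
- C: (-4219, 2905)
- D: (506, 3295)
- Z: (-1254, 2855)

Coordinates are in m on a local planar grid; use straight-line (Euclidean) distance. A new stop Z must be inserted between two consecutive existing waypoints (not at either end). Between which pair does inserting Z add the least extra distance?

Added distance for inserting Z between each consecutive pair:
A–B: 204.2 m
B–C: 2803.8 m
C–D: 38.5 m
Smallest added distance is 38.5 m, inserting between C and D.

between C and D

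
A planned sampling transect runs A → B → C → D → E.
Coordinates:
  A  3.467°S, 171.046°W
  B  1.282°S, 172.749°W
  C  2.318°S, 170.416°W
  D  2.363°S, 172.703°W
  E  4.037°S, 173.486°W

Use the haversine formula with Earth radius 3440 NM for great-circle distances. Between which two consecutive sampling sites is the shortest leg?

Leg distances:
A→B: 166.3 NM
B→C: 153.2 NM
C→D: 137.2 NM
D→E: 110.9 NM
The shortest leg is D–E at 110.9 NM.

D–E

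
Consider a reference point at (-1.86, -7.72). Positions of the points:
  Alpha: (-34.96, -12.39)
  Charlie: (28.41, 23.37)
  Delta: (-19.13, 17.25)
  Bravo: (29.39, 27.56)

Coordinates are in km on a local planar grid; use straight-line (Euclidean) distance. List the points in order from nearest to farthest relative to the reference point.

Delta, Alpha, Charlie, Bravo

Distance from the reference point at (-1.86, -7.72) to each:
Delta (-19.13, 17.25): 30.4 km
Alpha (-34.96, -12.39): 33.4 km
Charlie (28.41, 23.37): 43.4 km
Bravo (29.39, 27.56): 47.1 km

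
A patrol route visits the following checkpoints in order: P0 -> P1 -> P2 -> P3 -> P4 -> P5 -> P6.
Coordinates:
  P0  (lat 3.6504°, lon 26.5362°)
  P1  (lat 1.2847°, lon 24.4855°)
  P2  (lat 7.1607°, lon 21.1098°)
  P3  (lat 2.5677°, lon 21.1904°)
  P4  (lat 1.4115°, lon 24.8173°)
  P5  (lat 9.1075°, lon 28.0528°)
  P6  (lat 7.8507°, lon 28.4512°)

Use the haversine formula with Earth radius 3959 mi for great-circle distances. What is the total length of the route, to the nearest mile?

1932 mi

Leg distances:
P0→P1: 216.2 mi  (cumulative 216.2 mi)
P1→P2: 467.9 mi  (cumulative 684.1 mi)
P2→P3: 317.4 mi  (cumulative 1001.5 mi)
P3→P4: 262.9 mi  (cumulative 1264.4 mi)
P4→P5: 576.4 mi  (cumulative 1840.8 mi)
P5→P6: 91.0 mi  (cumulative 1931.9 mi)
Total route length ≈ 1932 mi.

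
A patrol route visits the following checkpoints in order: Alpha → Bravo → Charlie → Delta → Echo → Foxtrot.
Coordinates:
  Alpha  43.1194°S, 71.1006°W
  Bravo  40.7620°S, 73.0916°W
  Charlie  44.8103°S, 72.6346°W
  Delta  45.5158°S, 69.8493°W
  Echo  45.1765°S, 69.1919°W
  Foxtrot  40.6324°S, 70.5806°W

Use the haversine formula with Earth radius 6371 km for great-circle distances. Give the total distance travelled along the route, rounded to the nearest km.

1575 km

Leg distances:
Alpha→Bravo: 309.5 km  (cumulative 309.5 km)
Bravo→Charlie: 451.7 km  (cumulative 761.2 km)
Charlie→Delta: 232.0 km  (cumulative 993.3 km)
Delta→Echo: 63.7 km  (cumulative 1057.0 km)
Echo→Foxtrot: 517.8 km  (cumulative 1574.8 km)
Total route length ≈ 1575 km.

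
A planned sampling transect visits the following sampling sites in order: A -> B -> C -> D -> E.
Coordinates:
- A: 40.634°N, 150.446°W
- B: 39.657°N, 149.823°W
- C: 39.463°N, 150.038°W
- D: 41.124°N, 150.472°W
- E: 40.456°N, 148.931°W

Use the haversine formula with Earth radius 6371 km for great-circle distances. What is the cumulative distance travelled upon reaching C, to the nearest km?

Leg distances:
A→B: 120.9 km  (cumulative 120.9 km)
B→C: 28.4 km  (cumulative 149.2 km)
Cumulative distance at C ≈ 149 km.

149 km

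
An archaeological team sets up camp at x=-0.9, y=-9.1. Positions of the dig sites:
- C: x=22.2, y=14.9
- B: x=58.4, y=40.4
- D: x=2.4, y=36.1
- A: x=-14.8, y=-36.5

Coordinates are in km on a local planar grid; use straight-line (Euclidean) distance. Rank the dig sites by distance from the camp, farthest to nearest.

Distances from the camp:
B x=58.4, y=40.4: 77.2 km
D x=2.4, y=36.1: 45.3 km
C x=22.2, y=14.9: 33.3 km
A x=-14.8, y=-36.5: 30.7 km

B, D, C, A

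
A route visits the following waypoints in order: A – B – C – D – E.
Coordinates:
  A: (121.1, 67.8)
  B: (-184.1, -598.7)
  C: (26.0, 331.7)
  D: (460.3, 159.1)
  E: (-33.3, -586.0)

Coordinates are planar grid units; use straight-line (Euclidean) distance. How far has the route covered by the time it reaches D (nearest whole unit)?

2154

Leg distances:
A→B: 733.1  (cumulative 733.1)
B→C: 953.8  (cumulative 1686.9)
C→D: 467.3  (cumulative 2154.2)
Cumulative distance at D ≈ 2154.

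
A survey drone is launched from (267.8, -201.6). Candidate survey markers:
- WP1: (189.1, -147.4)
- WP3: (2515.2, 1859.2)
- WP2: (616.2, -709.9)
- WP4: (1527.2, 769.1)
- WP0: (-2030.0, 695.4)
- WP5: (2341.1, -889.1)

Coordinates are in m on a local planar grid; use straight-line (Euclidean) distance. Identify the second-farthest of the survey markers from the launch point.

WP0

Distances from the launch point ((267.8, -201.6)):
WP3: 3049.2 m
WP0: 2466.7 m
WP5: 2184.3 m
WP4: 1590.1 m
WP2: 616.2 m
WP1: 95.6 m
The second-farthest is WP0 at 2466.7 m.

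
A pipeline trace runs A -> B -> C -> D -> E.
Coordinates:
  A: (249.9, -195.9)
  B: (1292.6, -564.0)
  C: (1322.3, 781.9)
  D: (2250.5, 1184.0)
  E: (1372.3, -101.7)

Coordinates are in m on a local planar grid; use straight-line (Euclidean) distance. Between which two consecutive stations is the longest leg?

D–E

Leg distances:
A→B: 1105.8 m
B→C: 1346.2 m
C→D: 1011.6 m
D→E: 1557.0 m
The longest leg is D–E at 1557.0 m.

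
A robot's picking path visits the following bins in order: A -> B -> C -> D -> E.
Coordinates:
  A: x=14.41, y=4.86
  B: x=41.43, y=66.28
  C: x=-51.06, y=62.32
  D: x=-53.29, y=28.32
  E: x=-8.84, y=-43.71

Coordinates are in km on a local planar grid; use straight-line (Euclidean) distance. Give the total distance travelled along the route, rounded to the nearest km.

278 km

Leg distances:
A→B: 67.1 km  (cumulative 67.1 km)
B→C: 92.6 km  (cumulative 159.7 km)
C→D: 34.1 km  (cumulative 193.7 km)
D→E: 84.6 km  (cumulative 278.4 km)
Total route length ≈ 278 km.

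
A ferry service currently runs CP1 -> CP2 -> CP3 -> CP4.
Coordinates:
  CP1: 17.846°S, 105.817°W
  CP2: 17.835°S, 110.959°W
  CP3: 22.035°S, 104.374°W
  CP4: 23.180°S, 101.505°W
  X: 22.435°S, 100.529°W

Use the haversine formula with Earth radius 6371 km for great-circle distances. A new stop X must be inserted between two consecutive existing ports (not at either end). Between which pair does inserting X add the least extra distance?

Added distance for inserting X between each consecutive pair:
CP1–CP2: 1409.8 km
CP2–CP3: 769.1 km
CP3–CP4: 207.3 km
Smallest added distance is 207.3 km, inserting between CP3 and CP4.

between CP3 and CP4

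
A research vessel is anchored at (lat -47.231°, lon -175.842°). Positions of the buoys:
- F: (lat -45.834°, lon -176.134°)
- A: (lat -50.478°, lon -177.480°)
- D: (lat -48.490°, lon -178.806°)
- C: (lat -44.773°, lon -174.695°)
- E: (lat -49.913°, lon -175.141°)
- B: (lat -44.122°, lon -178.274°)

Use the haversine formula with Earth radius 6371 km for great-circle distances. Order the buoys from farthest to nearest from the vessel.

Distance from the vessel at (lat -47.231°, lon -175.842°) to each:
B (lat -44.122°, lon -178.274°): 393.9 km
A (lat -50.478°, lon -177.480°): 380.4 km
E (lat -49.913°, lon -175.141°): 302.6 km
C (lat -44.773°, lon -174.695°): 287.3 km
D (lat -48.490°, lon -178.806°): 261.7 km
F (lat -45.834°, lon -176.134°): 156.9 km

B, A, E, C, D, F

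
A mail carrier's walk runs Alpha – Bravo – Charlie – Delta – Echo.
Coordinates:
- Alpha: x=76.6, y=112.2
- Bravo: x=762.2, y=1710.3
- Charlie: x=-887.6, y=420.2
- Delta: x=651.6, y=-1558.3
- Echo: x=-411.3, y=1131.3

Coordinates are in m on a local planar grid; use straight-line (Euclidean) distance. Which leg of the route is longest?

Delta–Echo

Leg distances:
Alpha→Bravo: 1739.0 m
Bravo→Charlie: 2094.3 m
Charlie→Delta: 2506.7 m
Delta→Echo: 2892.0 m
The longest leg is Delta–Echo at 2892.0 m.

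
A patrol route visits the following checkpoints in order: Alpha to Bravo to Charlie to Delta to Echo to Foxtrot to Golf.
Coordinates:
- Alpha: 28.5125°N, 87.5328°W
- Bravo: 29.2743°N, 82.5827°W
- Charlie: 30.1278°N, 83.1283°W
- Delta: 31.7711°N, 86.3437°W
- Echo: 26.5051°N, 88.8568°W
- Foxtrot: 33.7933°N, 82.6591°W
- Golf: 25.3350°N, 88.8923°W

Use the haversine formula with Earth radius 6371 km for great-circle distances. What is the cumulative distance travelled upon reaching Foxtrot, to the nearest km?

Leg distances:
Alpha→Bravo: 489.3 km  (cumulative 489.3 km)
Bravo→Charlie: 108.6 km  (cumulative 597.8 km)
Charlie→Delta: 356.9 km  (cumulative 954.7 km)
Delta→Echo: 634.3 km  (cumulative 1589.1 km)
Echo→Foxtrot: 1005.4 km  (cumulative 2594.5 km)
Cumulative distance at Foxtrot ≈ 2594 km.

2594 km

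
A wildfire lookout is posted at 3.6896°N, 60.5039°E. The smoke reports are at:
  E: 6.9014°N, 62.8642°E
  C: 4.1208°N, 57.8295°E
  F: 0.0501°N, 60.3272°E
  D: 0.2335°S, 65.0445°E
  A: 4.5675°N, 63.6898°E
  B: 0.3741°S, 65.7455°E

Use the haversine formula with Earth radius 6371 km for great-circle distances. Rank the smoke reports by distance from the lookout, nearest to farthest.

Distances from the lookout:
C 4.1208°N, 57.8295°E: 300.5 km
A 4.5675°N, 63.6898°E: 366.6 km
F 0.0501°N, 60.3272°E: 405.2 km
E 6.9014°N, 62.8642°E: 442.5 km
D 0.2335°S, 65.0445°E: 667.0 km
B 0.3741°S, 65.7455°E: 737.2 km

C, A, F, E, D, B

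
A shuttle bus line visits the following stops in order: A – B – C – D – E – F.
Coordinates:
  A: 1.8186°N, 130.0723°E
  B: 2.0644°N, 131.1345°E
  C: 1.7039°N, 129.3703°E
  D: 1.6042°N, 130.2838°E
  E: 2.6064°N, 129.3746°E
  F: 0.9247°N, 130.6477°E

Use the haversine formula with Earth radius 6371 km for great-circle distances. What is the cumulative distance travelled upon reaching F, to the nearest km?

808 km

Leg distances:
A→B: 121.2 km  (cumulative 121.2 km)
B→C: 200.1 km  (cumulative 321.3 km)
C→D: 102.1 km  (cumulative 423.4 km)
D→E: 150.4 km  (cumulative 573.8 km)
E→F: 234.5 km  (cumulative 808.3 km)
Cumulative distance at F ≈ 808 km.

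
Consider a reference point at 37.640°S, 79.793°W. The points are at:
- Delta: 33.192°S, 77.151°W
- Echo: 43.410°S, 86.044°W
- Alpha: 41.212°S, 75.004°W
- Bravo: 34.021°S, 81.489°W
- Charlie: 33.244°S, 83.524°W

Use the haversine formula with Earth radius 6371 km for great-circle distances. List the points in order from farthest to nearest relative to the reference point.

Distances from the reference point:
Echo 43.410°S, 86.044°W: 830.6 km
Charlie 33.244°S, 83.524°W: 594.2 km
Alpha 41.212°S, 75.004°W: 571.6 km
Delta 33.192°S, 77.151°W: 549.4 km
Bravo 34.021°S, 81.489°W: 430.5 km

Echo, Charlie, Alpha, Delta, Bravo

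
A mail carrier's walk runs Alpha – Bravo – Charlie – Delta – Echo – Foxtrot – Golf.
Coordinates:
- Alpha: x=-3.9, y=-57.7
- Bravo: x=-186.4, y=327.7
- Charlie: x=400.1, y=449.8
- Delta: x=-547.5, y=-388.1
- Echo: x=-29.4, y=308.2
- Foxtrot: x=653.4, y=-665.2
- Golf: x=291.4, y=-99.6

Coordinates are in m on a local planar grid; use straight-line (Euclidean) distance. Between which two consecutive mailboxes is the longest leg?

Charlie–Delta

Leg distances:
Alpha→Bravo: 426.4 m
Bravo→Charlie: 599.1 m
Charlie→Delta: 1264.9 m
Delta→Echo: 867.9 m
Echo→Foxtrot: 1189.0 m
Foxtrot→Golf: 671.5 m
The longest leg is Charlie–Delta at 1264.9 m.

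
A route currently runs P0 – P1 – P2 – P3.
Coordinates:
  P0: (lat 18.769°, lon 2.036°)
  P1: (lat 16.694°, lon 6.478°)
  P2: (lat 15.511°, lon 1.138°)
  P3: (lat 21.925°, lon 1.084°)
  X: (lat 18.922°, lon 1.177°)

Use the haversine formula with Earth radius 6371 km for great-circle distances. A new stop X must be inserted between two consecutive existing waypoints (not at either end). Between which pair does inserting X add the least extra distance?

Added distance for inserting X between each consecutive pair:
P0–P1: 181.4 km
P1–P2: 407.3 km
P2–P3: 0.1 km
Smallest added distance is 0.1 km, inserting between P2 and P3.

between P2 and P3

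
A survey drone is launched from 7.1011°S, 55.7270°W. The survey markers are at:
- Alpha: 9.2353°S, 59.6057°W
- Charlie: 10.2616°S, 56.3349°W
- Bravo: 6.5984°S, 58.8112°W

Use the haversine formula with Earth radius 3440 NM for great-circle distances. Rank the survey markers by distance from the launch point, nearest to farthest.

Distance from the launch point at 7.1011°S, 55.7270°W to each:
Bravo 6.5984°S, 58.8112°W: 186.3 NM
Charlie 10.2616°S, 56.3349°W: 193.2 NM
Alpha 9.2353°S, 59.6057°W: 263.7 NM

Bravo, Charlie, Alpha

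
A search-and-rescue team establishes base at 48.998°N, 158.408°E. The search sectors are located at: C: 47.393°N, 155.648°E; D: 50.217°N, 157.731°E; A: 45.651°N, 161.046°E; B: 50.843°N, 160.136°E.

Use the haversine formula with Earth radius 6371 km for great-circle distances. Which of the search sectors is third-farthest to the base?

B

Distance to each, sorted:
A: 421.9 km
C: 271.4 km
B: 239.6 km
D: 144.1 km
The third-farthest is B at 239.6 km.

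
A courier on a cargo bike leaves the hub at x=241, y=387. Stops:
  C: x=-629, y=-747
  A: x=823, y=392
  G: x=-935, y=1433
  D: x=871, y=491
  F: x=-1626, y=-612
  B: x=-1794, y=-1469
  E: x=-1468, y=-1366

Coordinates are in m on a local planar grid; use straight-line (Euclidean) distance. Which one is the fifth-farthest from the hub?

C

Distance to each, sorted:
B: 2754.3 m
E: 2448.2 m
F: 2117.5 m
G: 1573.9 m
C: 1429.3 m
D: 638.5 m
A: 582.0 m
The fifth-farthest is C at 1429.3 m.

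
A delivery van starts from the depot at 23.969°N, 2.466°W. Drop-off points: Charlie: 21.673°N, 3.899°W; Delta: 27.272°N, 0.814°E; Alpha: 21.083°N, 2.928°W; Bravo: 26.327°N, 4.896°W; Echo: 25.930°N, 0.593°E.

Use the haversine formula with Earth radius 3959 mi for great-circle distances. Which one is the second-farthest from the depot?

Echo

Distances from the depot (23.969°N, 2.466°W):
Delta: 306.3 mi
Echo: 234.7 mi
Bravo: 222.8 mi
Alpha: 201.6 mi
Charlie: 183.0 mi
The second-farthest is Echo at 234.7 mi.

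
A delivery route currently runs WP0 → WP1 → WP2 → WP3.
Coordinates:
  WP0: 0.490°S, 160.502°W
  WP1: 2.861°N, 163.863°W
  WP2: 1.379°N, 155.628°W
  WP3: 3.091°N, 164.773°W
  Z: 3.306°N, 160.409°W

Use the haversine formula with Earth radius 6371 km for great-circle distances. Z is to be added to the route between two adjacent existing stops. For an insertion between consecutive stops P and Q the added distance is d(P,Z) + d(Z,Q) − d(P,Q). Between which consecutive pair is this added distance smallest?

Added distance for inserting Z between each consecutive pair:
WP0–WP1: 281.3 km
WP1–WP2: 29.7 km
WP2–WP3: 24.1 km
Smallest added distance is 24.1 km, inserting between WP2 and WP3.

between WP2 and WP3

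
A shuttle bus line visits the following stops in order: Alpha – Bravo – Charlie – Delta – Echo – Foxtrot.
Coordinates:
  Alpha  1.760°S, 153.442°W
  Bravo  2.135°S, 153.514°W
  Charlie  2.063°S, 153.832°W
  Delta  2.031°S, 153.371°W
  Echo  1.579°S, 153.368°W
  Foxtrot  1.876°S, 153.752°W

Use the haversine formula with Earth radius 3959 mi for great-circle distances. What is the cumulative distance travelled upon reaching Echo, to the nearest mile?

112 mi

Leg distances:
Alpha→Bravo: 26.4 mi  (cumulative 26.4 mi)
Bravo→Charlie: 22.5 mi  (cumulative 48.9 mi)
Charlie→Delta: 31.9 mi  (cumulative 80.8 mi)
Delta→Echo: 31.2 mi  (cumulative 112.0 mi)
Cumulative distance at Echo ≈ 112 mi.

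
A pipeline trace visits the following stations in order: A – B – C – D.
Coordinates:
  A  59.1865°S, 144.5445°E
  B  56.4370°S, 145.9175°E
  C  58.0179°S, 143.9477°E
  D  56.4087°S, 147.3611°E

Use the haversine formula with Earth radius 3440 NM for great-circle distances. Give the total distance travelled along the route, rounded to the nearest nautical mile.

432 NM

Leg distances:
A→B: 170.8 NM  (cumulative 170.8 NM)
B→C: 114.5 NM  (cumulative 285.3 NM)
C→D: 147.1 NM  (cumulative 432.4 NM)
Total route length ≈ 432 NM.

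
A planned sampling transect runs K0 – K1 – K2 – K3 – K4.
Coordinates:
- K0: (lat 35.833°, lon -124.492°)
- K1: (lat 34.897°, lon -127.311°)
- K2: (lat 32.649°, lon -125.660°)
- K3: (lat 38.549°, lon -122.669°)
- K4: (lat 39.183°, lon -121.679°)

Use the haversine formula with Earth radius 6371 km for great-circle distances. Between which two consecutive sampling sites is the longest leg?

Leg distances:
K0→K1: 276.0 km
K1→K2: 292.9 km
K2→K3: 709.5 km
K3→K4: 111.0 km
The longest leg is K2–K3 at 709.5 km.

K2–K3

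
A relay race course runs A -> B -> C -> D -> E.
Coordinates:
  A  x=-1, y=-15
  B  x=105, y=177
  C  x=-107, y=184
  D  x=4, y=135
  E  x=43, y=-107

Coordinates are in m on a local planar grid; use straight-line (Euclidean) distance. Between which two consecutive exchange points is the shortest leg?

Leg distances:
A→B: 219.3 m
B→C: 212.1 m
C→D: 121.3 m
D→E: 245.1 m
The shortest leg is C–D at 121.3 m.

C–D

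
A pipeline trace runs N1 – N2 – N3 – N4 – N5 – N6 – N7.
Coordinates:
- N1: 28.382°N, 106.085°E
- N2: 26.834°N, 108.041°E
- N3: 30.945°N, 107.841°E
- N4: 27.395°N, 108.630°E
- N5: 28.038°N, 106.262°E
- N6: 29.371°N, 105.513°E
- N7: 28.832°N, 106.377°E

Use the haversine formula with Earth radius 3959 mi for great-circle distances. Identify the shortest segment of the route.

Leg distances:
N1→N2: 160.6 mi
N2→N3: 284.3 mi
N3→N4: 249.9 mi
N4→N5: 151.5 mi
N5→N6: 102.7 mi
N6→N7: 64.1 mi
The shortest leg is N6–N7 at 64.1 mi.

N6–N7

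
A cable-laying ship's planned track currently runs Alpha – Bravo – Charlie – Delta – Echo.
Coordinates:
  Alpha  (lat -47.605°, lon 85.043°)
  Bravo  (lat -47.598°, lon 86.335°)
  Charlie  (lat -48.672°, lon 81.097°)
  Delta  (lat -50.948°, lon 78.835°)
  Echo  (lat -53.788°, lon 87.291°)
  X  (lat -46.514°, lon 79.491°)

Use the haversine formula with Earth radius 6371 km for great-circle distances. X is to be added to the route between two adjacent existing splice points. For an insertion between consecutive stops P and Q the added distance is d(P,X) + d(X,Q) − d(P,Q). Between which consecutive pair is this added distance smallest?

between Bravo and Charlie

Added distance for inserting X between each consecutive pair:
Alpha–Bravo: 872.8 km
Bravo–Charlie: 394.0 km
Charlie–Delta: 463.2 km
Delta–Echo: 820.8 km
Smallest added distance is 394.0 km, inserting between Bravo and Charlie.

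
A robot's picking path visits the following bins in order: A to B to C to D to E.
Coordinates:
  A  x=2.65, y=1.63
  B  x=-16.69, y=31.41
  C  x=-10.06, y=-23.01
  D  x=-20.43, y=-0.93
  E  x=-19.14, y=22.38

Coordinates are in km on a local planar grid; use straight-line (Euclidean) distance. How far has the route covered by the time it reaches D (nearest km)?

115 km

Leg distances:
A→B: 35.5 km  (cumulative 35.5 km)
B→C: 54.8 km  (cumulative 90.3 km)
C→D: 24.4 km  (cumulative 114.7 km)
Cumulative distance at D ≈ 115 km.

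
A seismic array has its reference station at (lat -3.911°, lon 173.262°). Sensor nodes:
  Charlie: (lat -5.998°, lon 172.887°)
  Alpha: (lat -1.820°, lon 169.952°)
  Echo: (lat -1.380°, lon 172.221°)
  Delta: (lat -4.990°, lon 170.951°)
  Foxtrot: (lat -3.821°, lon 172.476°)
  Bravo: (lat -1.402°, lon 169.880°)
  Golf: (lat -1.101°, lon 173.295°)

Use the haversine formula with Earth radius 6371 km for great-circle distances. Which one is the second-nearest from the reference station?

Charlie

Distances from the reference station ((lat -3.911°, lon 173.262°)):
Foxtrot: 87.8 km
Charlie: 235.8 km
Delta: 282.9 km
Echo: 304.3 km
Golf: 312.5 km
Alpha: 434.9 km
Bravo: 467.9 km
The second-nearest is Charlie at 235.8 km.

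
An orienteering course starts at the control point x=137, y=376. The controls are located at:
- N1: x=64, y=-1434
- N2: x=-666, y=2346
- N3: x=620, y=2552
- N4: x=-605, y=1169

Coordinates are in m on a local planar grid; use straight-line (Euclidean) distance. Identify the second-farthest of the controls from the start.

Distance to each, sorted:
N3: 2229.0 m
N2: 2127.4 m
N1: 1811.5 m
N4: 1086.0 m
The second-farthest is N2 at 2127.4 m.

N2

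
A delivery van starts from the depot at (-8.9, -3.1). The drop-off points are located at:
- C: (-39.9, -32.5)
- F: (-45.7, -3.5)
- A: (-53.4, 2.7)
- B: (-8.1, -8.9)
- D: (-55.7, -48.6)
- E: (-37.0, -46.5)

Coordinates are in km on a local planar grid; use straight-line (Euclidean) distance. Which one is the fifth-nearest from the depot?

E

Distance to each, sorted:
B: 5.9 km
F: 36.8 km
C: 42.7 km
A: 44.9 km
E: 51.7 km
D: 65.3 km
The fifth-nearest is E at 51.7 km.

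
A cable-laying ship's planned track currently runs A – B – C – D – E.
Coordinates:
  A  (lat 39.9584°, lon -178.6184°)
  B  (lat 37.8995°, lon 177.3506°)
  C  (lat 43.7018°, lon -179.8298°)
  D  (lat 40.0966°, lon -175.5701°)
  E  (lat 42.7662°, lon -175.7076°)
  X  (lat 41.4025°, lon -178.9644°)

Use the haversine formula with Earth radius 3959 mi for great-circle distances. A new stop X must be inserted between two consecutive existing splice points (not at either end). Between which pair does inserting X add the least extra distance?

between C and D

Added distance for inserting X between each consecutive pair:
A–B: 153.7 mi
B–C: 49.2 mi
C–D: 32.5 mi
D–E: 206.4 mi
Smallest added distance is 32.5 mi, inserting between C and D.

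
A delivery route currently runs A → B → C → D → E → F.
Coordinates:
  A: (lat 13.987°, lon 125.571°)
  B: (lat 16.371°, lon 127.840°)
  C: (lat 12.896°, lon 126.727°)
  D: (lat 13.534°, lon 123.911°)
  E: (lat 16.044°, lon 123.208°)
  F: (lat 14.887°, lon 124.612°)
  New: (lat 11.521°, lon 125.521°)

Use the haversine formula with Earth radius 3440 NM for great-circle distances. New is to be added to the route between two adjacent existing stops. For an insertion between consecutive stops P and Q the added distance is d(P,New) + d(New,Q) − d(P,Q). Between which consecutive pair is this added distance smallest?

Added distance for inserting New between each consecutive pair:
A–B: 274.7 NM
B–C: 211.3 NM
C–D: 93.1 NM
D–E: 300.4 NM
E–F: 405.3 NM
Smallest added distance is 93.1 NM, inserting between C and D.

between C and D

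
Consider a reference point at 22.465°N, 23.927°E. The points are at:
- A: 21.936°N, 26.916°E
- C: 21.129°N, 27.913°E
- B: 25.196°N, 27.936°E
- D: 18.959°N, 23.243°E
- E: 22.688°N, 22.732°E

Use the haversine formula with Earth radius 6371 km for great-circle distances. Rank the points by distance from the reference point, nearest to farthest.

E, A, D, C, B

Distances from the reference point:
E 22.688°N, 22.732°E: 125.2 km
A 21.936°N, 26.916°E: 313.3 km
D 18.959°N, 23.243°E: 396.3 km
C 21.129°N, 27.913°E: 437.5 km
B 25.196°N, 27.936°E: 508.4 km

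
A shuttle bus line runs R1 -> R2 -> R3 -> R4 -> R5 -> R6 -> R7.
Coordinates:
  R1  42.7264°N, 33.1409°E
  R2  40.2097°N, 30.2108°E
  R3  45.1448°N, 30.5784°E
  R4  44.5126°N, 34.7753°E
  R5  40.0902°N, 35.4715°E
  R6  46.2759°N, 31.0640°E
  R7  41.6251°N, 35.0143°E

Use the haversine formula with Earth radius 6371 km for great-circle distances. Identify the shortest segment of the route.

R3–R4

Leg distances:
R1→R2: 371.3 km
R2→R3: 549.6 km
R3→R4: 338.3 km
R4→R5: 495.1 km
R5→R6: 774.8 km
R6→R7: 606.0 km
The shortest leg is R3–R4 at 338.3 km.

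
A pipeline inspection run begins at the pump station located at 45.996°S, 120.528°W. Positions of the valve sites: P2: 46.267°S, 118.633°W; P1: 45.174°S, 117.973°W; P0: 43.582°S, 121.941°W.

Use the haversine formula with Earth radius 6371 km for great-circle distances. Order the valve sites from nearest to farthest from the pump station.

Distance from the pump station at 45.996°S, 120.528°W to each:
P2 46.267°S, 118.633°W: 149.1 km
P1 45.174°S, 117.973°W: 218.8 km
P0 43.582°S, 121.941°W: 290.7 km

P2, P1, P0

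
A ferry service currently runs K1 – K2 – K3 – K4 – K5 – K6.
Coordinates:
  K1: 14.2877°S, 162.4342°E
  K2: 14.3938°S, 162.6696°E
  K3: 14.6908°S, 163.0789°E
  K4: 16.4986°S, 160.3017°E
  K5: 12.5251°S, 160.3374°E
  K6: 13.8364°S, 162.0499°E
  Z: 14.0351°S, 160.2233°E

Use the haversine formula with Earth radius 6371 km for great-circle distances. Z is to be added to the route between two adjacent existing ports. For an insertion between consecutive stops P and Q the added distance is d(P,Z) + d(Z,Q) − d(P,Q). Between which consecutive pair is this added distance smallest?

between K4 and K5

Added distance for inserting Z between each consecutive pair:
K1–K2: 478.7 km
K2–K3: 527.8 km
K3–K4: 231.2 km
K4–K5: 0.6 km
K5–K6: 130.9 km
Smallest added distance is 0.6 km, inserting between K4 and K5.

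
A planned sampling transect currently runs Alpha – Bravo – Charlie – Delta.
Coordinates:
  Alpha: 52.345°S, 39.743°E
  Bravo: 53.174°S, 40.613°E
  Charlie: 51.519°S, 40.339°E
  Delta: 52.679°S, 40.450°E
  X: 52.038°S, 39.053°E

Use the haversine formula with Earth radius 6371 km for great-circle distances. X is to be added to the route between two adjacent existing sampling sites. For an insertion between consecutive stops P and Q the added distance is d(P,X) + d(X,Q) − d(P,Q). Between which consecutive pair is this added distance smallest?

between Bravo and Charlie

Added distance for inserting X between each consecutive pair:
Alpha–Bravo: 113.4 km
Bravo–Charlie: 85.1 km
Charlie–Delta: 95.1 km
Smallest added distance is 85.1 km, inserting between Bravo and Charlie.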